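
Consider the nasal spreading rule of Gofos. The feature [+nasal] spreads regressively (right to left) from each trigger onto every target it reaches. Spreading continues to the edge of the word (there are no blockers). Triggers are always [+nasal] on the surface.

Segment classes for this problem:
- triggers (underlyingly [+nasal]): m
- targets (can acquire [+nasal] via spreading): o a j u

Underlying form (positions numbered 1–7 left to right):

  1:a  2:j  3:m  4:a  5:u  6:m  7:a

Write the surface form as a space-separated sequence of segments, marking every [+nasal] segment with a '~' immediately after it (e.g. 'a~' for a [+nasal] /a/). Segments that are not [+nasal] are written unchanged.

a~ j~ m~ a~ u~ m~ a

From /m/ at 3 leftward: 2 /j/ → [+nasal]; 1 /a/ → [+nasal]; word edge.
From /m/ at 6 leftward: 5 /u/ → [+nasal]; 4 /a/ → [+nasal]; 3 /m/ is itself a trigger — this domain ends here.
Target with no active source: position 7 stays [-nasal].
[+nasal] positions on the surface: 1 2 3 4 5 6.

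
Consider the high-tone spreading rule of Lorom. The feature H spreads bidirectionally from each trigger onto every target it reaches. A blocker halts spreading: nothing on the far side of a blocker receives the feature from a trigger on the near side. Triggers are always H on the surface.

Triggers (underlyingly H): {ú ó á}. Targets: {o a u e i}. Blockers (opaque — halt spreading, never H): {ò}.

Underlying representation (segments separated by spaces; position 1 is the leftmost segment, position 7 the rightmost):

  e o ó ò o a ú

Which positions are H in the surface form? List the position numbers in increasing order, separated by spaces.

From /ó/ at 3 rightward: 4 /ò/ blocks.
From /ó/ at 3 leftward: 2 /o/ → H; 1 /e/ → H; word edge.
From /ú/ at 7 rightward: word edge.
From /ú/ at 7 leftward: 6 /a/ → H; 5 /o/ → H; 4 /ò/ blocks.

1 2 3 5 6 7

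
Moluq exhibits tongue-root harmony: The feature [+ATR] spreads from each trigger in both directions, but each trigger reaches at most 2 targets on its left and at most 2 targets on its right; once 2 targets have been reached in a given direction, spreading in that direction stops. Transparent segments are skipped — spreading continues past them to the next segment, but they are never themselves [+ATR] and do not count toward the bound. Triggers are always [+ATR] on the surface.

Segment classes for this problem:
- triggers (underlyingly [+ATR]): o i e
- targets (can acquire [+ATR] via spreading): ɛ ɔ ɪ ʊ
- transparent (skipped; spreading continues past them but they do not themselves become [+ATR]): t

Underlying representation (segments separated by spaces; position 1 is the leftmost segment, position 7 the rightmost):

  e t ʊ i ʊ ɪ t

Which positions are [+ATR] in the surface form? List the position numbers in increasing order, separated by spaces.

From /e/ at 1 rightward: 2 /t/ transparent; 3 /ʊ/ → [+ATR]; 4 /i/ is itself a trigger — this domain ends here.
From /e/ at 1 leftward: word edge.
From /i/ at 4 rightward: 5 /ʊ/ → [+ATR]; 6 /ɪ/ → [+ATR]; bound reached.
From /i/ at 4 leftward: 3 /ʊ/ → [+ATR]; 2 /t/ transparent; 1 /e/ is itself a trigger — this domain ends here.

1 3 4 5 6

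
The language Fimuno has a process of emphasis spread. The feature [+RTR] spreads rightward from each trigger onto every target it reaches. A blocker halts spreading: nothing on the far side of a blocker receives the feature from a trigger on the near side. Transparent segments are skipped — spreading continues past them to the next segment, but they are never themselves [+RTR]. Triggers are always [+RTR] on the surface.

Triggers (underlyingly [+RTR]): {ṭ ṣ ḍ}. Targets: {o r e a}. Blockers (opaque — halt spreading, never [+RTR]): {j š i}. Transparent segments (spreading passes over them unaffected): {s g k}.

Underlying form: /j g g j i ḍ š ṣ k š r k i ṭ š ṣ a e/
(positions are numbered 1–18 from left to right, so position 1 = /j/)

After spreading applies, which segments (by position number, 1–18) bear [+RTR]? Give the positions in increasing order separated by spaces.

6 8 14 16 17 18

From /ḍ/ at 6 rightward: 7 /š/ blocks.
From /ṣ/ at 8 rightward: 9 /k/ transparent; 10 /š/ blocks.
From /ṭ/ at 14 rightward: 15 /š/ blocks.
From /ṣ/ at 16 rightward: 17 /a/ → [+RTR]; 18 /e/ → [+RTR]; word edge.
Target with no active source: position 11 stays [-emphatic].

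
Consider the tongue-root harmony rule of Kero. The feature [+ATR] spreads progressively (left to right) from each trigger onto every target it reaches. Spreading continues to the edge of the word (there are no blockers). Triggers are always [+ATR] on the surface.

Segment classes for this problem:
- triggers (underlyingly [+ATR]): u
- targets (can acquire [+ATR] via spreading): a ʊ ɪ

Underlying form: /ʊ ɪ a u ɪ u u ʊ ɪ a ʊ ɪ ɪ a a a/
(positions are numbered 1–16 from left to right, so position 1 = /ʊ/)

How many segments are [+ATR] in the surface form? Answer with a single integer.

13

From /u/ at 4 rightward: 5 /ɪ/ → [+ATR]; 6 /u/ is itself a trigger — this domain ends here.
From /u/ at 6 rightward: 7 /u/ is itself a trigger — this domain ends here.
From /u/ at 7 rightward: 8 /ʊ/ → [+ATR]; 9 /ɪ/ → [+ATR]; 10 /a/ → [+ATR]; 11 /ʊ/ → [+ATR]; 12 /ɪ/ → [+ATR]; 13 /ɪ/ → [+ATR]; 14 /a/ → [+ATR]; 15 /a/ → [+ATR]; 16 /a/ → [+ATR]; word edge.
Targets with no active source: positions 1 2 3 stay [-ATR].
[+ATR] positions on the surface: 4 5 6 7 8 9 10 11 12 13 14 15 16.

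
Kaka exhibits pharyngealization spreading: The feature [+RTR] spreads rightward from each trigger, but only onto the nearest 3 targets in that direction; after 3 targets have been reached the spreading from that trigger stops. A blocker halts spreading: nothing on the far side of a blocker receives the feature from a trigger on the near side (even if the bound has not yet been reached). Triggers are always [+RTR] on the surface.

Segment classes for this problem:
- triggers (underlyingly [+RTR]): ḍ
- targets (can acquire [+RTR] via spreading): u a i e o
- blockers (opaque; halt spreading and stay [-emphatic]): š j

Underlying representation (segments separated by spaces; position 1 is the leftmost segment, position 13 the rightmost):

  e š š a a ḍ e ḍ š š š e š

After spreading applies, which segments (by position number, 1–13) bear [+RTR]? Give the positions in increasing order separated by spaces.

From /ḍ/ at 6 rightward: 7 /e/ → [+RTR]; 8 /ḍ/ is itself a trigger — this domain ends here.
From /ḍ/ at 8 rightward: 9 /š/ blocks.
Targets with no active source: positions 1 4 5 12 stay [-emphatic].

6 7 8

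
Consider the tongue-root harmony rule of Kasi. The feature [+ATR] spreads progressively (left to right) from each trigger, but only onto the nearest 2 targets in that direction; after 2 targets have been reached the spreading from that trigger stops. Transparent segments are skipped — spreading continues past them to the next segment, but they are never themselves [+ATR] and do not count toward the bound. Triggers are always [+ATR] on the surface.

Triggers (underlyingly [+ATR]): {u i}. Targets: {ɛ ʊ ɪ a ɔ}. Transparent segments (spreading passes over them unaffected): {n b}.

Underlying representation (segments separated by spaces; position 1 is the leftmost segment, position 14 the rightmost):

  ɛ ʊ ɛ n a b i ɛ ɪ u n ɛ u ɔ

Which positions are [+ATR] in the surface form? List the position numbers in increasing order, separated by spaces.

7 8 9 10 12 13 14

From /i/ at 7 rightward: 8 /ɛ/ → [+ATR]; 9 /ɪ/ → [+ATR]; bound reached.
From /u/ at 10 rightward: 11 /n/ transparent; 12 /ɛ/ → [+ATR]; 13 /u/ is itself a trigger — this domain ends here.
From /u/ at 13 rightward: 14 /ɔ/ → [+ATR]; word edge.
Targets with no active source: positions 1 2 3 5 stay [-ATR].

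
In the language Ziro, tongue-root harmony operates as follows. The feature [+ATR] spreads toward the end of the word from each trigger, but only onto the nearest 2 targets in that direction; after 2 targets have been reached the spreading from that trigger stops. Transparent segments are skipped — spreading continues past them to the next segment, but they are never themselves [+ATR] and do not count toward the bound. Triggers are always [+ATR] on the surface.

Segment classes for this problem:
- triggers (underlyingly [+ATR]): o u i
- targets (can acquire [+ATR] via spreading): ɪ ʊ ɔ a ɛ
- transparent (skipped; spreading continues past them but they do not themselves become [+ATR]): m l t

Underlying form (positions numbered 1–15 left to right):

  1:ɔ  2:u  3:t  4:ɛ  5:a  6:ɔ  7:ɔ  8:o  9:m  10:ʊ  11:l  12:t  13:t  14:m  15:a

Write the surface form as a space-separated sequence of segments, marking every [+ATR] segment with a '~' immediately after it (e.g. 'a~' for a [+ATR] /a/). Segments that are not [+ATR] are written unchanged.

ɔ u~ t ɛ~ a~ ɔ ɔ o~ m ʊ~ l t t m a~

From /u/ at 2 rightward: 3 /t/ transparent; 4 /ɛ/ → [+ATR]; 5 /a/ → [+ATR]; bound reached.
From /o/ at 8 rightward: 9 /m/ transparent; 10 /ʊ/ → [+ATR]; 11 /l/ transparent; 12 /t/ transparent; 13 /t/ transparent; 14 /m/ transparent; 15 /a/ → [+ATR]; bound reached.
Targets with no active source: positions 1 6 7 stay [-ATR].
[+ATR] positions on the surface: 2 4 5 8 10 15.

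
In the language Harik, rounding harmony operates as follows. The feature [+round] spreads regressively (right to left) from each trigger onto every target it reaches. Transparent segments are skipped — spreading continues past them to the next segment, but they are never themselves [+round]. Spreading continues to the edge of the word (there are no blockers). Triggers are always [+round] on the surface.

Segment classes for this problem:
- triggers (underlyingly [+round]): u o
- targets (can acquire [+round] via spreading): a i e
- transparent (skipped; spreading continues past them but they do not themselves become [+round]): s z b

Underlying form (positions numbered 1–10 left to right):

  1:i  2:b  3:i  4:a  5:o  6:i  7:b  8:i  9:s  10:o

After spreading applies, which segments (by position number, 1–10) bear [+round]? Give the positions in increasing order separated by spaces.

From /o/ at 5 leftward: 4 /a/ → [+round]; 3 /i/ → [+round]; 2 /b/ transparent; 1 /i/ → [+round]; word edge.
From /o/ at 10 leftward: 9 /s/ transparent; 8 /i/ → [+round]; 7 /b/ transparent; 6 /i/ → [+round]; 5 /o/ is itself a trigger — this domain ends here.

1 3 4 5 6 8 10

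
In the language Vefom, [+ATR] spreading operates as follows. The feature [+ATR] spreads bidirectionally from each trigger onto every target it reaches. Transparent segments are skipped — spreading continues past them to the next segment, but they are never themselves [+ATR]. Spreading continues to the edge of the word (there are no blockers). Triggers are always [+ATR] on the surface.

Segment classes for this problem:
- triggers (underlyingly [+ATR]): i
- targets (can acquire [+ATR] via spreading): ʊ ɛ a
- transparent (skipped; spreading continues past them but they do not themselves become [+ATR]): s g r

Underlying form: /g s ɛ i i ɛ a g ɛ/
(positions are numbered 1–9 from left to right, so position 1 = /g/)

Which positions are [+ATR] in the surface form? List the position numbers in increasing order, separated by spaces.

From /i/ at 4 rightward: 5 /i/ is itself a trigger — this domain ends here.
From /i/ at 4 leftward: 3 /ɛ/ → [+ATR]; 2 /s/ transparent; 1 /g/ transparent; word edge.
From /i/ at 5 rightward: 6 /ɛ/ → [+ATR]; 7 /a/ → [+ATR]; 8 /g/ transparent; 9 /ɛ/ → [+ATR]; word edge.
From /i/ at 5 leftward: 4 /i/ is itself a trigger — this domain ends here.

3 4 5 6 7 9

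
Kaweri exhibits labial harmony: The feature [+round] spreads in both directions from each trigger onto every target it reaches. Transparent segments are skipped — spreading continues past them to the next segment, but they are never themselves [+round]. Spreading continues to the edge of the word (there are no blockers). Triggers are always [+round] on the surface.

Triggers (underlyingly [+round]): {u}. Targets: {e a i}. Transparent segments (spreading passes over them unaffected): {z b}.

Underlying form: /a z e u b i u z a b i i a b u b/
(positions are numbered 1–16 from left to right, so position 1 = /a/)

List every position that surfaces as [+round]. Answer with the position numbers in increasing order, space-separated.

From /u/ at 4 rightward: 5 /b/ transparent; 6 /i/ → [+round]; 7 /u/ is itself a trigger — this domain ends here.
From /u/ at 4 leftward: 3 /e/ → [+round]; 2 /z/ transparent; 1 /a/ → [+round]; word edge.
From /u/ at 7 rightward: 8 /z/ transparent; 9 /a/ → [+round]; 10 /b/ transparent; 11 /i/ → [+round]; 12 /i/ → [+round]; 13 /a/ → [+round]; 14 /b/ transparent; 15 /u/ is itself a trigger — this domain ends here.
From /u/ at 7 leftward: 6 /i/ → [+round]; 5 /b/ transparent; 4 /u/ is itself a trigger — this domain ends here.
From /u/ at 15 rightward: 16 /b/ transparent; word edge.
From /u/ at 15 leftward: 14 /b/ transparent; 13 /a/ → [+round]; 12 /i/ → [+round]; 11 /i/ → [+round]; 10 /b/ transparent; 9 /a/ → [+round]; 8 /z/ transparent; 7 /u/ is itself a trigger — this domain ends here.

1 3 4 6 7 9 11 12 13 15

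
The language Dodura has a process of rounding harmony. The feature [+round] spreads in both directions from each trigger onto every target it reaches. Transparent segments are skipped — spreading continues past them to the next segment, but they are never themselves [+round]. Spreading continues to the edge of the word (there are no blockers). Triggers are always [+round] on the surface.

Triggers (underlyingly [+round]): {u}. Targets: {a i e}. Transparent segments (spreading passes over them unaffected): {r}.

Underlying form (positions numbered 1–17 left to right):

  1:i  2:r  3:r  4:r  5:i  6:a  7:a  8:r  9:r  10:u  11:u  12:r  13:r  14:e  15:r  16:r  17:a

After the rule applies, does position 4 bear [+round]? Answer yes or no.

From /u/ at 10 rightward: 11 /u/ is itself a trigger — this domain ends here.
From /u/ at 10 leftward: 9 /r/ transparent; 8 /r/ transparent; 7 /a/ → [+round]; 6 /a/ → [+round]; 5 /i/ → [+round]; 4 /r/ transparent; 3 /r/ transparent; 2 /r/ transparent; 1 /i/ → [+round]; word edge.
From /u/ at 11 rightward: 12 /r/ transparent; 13 /r/ transparent; 14 /e/ → [+round]; 15 /r/ transparent; 16 /r/ transparent; 17 /a/ → [+round]; word edge.
From /u/ at 11 leftward: 10 /u/ is itself a trigger — this domain ends here.
[+round] positions on the surface: 1 5 6 7 10 11 14 17.

no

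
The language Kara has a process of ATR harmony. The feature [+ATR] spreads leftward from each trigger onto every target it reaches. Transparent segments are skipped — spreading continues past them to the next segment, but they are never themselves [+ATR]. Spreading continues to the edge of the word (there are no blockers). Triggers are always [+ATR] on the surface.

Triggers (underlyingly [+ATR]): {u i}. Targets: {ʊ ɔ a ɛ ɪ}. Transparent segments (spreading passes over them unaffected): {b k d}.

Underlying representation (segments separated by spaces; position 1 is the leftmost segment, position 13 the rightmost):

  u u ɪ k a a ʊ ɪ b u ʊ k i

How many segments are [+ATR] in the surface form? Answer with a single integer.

10

From /u/ at 1 leftward: word edge.
From /u/ at 2 leftward: 1 /u/ is itself a trigger — this domain ends here.
From /u/ at 10 leftward: 9 /b/ transparent; 8 /ɪ/ → [+ATR]; 7 /ʊ/ → [+ATR]; 6 /a/ → [+ATR]; 5 /a/ → [+ATR]; 4 /k/ transparent; 3 /ɪ/ → [+ATR]; 2 /u/ is itself a trigger — this domain ends here.
From /i/ at 13 leftward: 12 /k/ transparent; 11 /ʊ/ → [+ATR]; 10 /u/ is itself a trigger — this domain ends here.
[+ATR] positions on the surface: 1 2 3 5 6 7 8 10 11 13.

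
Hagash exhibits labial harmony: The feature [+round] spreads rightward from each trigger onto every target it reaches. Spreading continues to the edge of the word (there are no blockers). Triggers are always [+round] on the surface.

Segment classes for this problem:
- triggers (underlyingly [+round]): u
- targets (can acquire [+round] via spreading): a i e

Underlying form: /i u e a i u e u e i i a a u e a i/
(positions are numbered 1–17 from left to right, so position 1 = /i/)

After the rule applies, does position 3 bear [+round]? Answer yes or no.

yes

From /u/ at 2 rightward: 3 /e/ → [+round]; 4 /a/ → [+round]; 5 /i/ → [+round]; 6 /u/ is itself a trigger — this domain ends here.
From /u/ at 6 rightward: 7 /e/ → [+round]; 8 /u/ is itself a trigger — this domain ends here.
From /u/ at 8 rightward: 9 /e/ → [+round]; 10 /i/ → [+round]; 11 /i/ → [+round]; 12 /a/ → [+round]; 13 /a/ → [+round]; 14 /u/ is itself a trigger — this domain ends here.
From /u/ at 14 rightward: 15 /e/ → [+round]; 16 /a/ → [+round]; 17 /i/ → [+round]; word edge.
Target with no active source: position 1 stays [-round].
[+round] positions on the surface: 2 3 4 5 6 7 8 9 10 11 12 13 14 15 16 17.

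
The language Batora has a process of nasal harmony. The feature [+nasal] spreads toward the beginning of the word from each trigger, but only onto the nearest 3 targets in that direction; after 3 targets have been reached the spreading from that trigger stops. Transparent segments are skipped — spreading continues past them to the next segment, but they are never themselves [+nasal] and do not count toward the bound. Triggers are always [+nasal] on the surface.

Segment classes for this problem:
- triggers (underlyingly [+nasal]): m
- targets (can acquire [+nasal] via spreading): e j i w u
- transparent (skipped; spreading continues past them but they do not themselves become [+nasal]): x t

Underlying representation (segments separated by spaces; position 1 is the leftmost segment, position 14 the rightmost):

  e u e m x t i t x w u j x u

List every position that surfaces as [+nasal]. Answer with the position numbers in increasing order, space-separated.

1 2 3 4

From /m/ at 4 leftward: 3 /e/ → [+nasal]; 2 /u/ → [+nasal]; 1 /e/ → [+nasal]; bound reached.
Targets with no active source: positions 7 10 11 12 14 stay [-nasal].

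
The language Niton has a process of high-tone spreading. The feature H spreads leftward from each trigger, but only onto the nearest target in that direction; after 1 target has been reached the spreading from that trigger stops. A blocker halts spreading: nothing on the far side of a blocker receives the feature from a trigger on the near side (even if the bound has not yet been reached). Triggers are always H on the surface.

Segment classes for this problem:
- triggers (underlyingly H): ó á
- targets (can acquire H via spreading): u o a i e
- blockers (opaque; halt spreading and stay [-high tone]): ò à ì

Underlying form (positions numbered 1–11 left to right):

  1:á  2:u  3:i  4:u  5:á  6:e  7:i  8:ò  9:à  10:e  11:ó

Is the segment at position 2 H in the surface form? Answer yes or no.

From /á/ at 1 leftward: word edge.
From /á/ at 5 leftward: 4 /u/ → H; bound reached.
From /ó/ at 11 leftward: 10 /e/ → H; bound reached.
Targets with no active source: positions 2 3 6 7 stay [-high tone].
H positions on the surface: 1 4 5 10 11.

no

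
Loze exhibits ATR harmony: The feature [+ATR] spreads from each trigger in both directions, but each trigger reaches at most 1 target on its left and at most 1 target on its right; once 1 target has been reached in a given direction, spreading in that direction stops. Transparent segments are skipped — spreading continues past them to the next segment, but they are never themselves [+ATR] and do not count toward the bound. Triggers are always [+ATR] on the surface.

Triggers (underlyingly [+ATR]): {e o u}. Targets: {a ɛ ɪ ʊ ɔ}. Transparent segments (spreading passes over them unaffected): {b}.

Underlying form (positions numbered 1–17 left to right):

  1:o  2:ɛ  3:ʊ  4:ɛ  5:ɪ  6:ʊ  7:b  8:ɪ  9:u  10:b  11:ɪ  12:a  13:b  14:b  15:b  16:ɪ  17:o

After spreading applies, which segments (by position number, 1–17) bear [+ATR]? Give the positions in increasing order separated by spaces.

From /o/ at 1 rightward: 2 /ɛ/ → [+ATR]; bound reached.
From /o/ at 1 leftward: word edge.
From /u/ at 9 rightward: 10 /b/ transparent; 11 /ɪ/ → [+ATR]; bound reached.
From /u/ at 9 leftward: 8 /ɪ/ → [+ATR]; bound reached.
From /o/ at 17 rightward: word edge.
From /o/ at 17 leftward: 16 /ɪ/ → [+ATR]; bound reached.
Targets with no active source: positions 3 4 5 6 12 stay [-ATR].

1 2 8 9 11 16 17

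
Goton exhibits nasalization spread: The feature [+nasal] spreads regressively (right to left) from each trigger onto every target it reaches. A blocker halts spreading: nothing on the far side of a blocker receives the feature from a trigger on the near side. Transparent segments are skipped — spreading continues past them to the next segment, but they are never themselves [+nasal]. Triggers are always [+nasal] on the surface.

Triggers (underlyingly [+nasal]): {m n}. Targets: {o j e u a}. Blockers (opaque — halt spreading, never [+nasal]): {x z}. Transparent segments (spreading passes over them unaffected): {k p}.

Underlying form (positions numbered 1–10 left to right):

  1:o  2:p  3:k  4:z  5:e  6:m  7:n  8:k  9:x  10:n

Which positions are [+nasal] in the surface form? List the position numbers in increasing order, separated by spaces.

5 6 7 10

From /m/ at 6 leftward: 5 /e/ → [+nasal]; 4 /z/ blocks.
From /n/ at 7 leftward: 6 /m/ is itself a trigger — this domain ends here.
From /n/ at 10 leftward: 9 /x/ blocks.
Target with no active source: position 1 stays [-nasal].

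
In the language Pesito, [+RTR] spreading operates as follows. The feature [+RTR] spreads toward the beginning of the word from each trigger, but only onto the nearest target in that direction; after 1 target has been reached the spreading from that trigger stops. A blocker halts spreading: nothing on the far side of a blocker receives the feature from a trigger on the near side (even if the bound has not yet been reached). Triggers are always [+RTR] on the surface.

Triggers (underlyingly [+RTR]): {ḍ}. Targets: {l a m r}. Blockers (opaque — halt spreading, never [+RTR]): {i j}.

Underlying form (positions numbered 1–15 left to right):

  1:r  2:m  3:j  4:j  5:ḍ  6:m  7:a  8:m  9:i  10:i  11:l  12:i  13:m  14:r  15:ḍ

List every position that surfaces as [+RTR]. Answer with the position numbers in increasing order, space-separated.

5 14 15

From /ḍ/ at 5 leftward: 4 /j/ blocks.
From /ḍ/ at 15 leftward: 14 /r/ → [+RTR]; bound reached.
Targets with no active source: positions 1 2 6 7 8 11 13 stay [-emphatic].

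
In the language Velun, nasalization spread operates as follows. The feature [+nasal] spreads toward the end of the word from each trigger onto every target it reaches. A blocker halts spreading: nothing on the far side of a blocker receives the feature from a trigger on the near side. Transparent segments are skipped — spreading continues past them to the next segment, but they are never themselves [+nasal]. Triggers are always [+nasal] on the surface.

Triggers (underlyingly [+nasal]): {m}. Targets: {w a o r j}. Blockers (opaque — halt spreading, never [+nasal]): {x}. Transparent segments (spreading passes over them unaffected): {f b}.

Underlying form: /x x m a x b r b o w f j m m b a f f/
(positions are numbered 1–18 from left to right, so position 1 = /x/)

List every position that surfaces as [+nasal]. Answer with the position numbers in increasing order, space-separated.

From /m/ at 3 rightward: 4 /a/ → [+nasal]; 5 /x/ blocks.
From /m/ at 13 rightward: 14 /m/ is itself a trigger — this domain ends here.
From /m/ at 14 rightward: 15 /b/ transparent; 16 /a/ → [+nasal]; 17 /f/ transparent; 18 /f/ transparent; word edge.
Targets with no active source: positions 7 9 10 12 stay [-nasal].

3 4 13 14 16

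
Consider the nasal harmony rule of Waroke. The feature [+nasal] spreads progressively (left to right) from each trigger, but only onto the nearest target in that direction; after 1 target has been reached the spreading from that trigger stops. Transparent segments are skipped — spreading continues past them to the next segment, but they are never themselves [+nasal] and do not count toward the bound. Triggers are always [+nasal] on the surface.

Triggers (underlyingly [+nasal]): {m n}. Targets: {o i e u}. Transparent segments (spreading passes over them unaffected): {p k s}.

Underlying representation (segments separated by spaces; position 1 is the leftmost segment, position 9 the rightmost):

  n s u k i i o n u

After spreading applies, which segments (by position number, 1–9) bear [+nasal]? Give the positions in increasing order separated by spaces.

From /n/ at 1 rightward: 2 /s/ transparent; 3 /u/ → [+nasal]; bound reached.
From /n/ at 8 rightward: 9 /u/ → [+nasal]; bound reached.
Targets with no active source: positions 5 6 7 stay [-nasal].

1 3 8 9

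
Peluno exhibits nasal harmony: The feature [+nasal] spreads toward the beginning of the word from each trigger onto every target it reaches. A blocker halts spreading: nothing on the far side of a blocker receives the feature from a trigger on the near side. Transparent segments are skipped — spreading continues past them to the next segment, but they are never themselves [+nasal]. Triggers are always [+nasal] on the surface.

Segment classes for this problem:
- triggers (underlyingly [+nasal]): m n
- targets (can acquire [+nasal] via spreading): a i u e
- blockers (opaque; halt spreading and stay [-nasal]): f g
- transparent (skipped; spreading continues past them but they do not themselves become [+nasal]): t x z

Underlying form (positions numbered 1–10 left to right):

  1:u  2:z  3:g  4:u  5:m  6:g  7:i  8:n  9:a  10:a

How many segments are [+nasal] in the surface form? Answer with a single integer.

From /m/ at 5 leftward: 4 /u/ → [+nasal]; 3 /g/ blocks.
From /n/ at 8 leftward: 7 /i/ → [+nasal]; 6 /g/ blocks.
Targets with no active source: positions 1 9 10 stay [-nasal].
[+nasal] positions on the surface: 4 5 7 8.

4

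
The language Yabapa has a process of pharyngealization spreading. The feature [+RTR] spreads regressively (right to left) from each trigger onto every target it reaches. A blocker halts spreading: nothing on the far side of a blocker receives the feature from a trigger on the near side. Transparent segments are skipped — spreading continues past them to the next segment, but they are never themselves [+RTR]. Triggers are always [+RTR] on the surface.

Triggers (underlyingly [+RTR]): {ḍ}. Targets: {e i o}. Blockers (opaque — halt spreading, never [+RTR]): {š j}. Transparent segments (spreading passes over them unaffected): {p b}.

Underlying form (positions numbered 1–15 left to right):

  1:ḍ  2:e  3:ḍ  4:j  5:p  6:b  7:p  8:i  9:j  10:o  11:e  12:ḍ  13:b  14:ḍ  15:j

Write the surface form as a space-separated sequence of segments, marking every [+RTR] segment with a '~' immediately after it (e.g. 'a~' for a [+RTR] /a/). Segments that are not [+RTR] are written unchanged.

From /ḍ/ at 1 leftward: word edge.
From /ḍ/ at 3 leftward: 2 /e/ → [+RTR]; 1 /ḍ/ is itself a trigger — this domain ends here.
From /ḍ/ at 12 leftward: 11 /e/ → [+RTR]; 10 /o/ → [+RTR]; 9 /j/ blocks.
From /ḍ/ at 14 leftward: 13 /b/ transparent; 12 /ḍ/ is itself a trigger — this domain ends here.
Target with no active source: position 8 stays [-emphatic].
[+RTR] positions on the surface: 1 2 3 10 11 12 14.

ḍ~ e~ ḍ~ j p b p i j o~ e~ ḍ~ b ḍ~ j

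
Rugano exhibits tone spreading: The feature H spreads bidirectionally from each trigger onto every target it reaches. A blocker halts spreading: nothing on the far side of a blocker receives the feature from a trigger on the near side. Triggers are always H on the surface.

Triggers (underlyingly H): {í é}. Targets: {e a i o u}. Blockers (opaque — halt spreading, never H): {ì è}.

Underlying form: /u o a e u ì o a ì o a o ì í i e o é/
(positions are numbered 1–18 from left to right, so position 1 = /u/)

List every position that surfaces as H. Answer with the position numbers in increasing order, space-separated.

14 15 16 17 18

From /í/ at 14 rightward: 15 /i/ → H; 16 /e/ → H; 17 /o/ → H; 18 /é/ is itself a trigger — this domain ends here.
From /í/ at 14 leftward: 13 /ì/ blocks.
From /é/ at 18 rightward: word edge.
From /é/ at 18 leftward: 17 /o/ → H; 16 /e/ → H; 15 /i/ → H; 14 /í/ is itself a trigger — this domain ends here.
Targets with no active source: positions 1 2 3 4 5 7 8 10 11 12 stay [-high tone].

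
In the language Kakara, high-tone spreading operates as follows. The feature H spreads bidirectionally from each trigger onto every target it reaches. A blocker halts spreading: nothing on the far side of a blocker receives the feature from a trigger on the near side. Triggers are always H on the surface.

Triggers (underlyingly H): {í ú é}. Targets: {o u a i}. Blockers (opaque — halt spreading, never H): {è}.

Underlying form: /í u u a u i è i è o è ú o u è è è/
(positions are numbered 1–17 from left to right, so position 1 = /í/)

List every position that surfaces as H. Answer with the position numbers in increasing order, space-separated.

1 2 3 4 5 6 12 13 14

From /í/ at 1 rightward: 2 /u/ → H; 3 /u/ → H; 4 /a/ → H; 5 /u/ → H; 6 /i/ → H; 7 /è/ blocks.
From /í/ at 1 leftward: word edge.
From /ú/ at 12 rightward: 13 /o/ → H; 14 /u/ → H; 15 /è/ blocks.
From /ú/ at 12 leftward: 11 /è/ blocks.
Targets with no active source: positions 8 10 stay [-high tone].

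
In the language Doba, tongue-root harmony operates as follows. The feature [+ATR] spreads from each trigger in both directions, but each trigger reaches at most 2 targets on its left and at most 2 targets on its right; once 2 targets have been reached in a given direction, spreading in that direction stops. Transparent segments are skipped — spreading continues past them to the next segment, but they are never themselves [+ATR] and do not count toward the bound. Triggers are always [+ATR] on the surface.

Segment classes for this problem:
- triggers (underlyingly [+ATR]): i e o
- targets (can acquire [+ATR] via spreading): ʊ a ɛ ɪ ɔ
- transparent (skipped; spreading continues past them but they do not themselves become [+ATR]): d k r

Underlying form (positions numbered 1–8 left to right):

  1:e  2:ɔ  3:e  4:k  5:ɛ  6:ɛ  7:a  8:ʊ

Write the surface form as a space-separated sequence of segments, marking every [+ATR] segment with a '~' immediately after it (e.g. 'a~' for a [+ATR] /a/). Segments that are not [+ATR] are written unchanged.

e~ ɔ~ e~ k ɛ~ ɛ~ a ʊ

From /e/ at 1 rightward: 2 /ɔ/ → [+ATR]; 3 /e/ is itself a trigger — this domain ends here.
From /e/ at 1 leftward: word edge.
From /e/ at 3 rightward: 4 /k/ transparent; 5 /ɛ/ → [+ATR]; 6 /ɛ/ → [+ATR]; bound reached.
From /e/ at 3 leftward: 2 /ɔ/ → [+ATR]; 1 /e/ is itself a trigger — this domain ends here.
Targets with no active source: positions 7 8 stay [-ATR].
[+ATR] positions on the surface: 1 2 3 5 6.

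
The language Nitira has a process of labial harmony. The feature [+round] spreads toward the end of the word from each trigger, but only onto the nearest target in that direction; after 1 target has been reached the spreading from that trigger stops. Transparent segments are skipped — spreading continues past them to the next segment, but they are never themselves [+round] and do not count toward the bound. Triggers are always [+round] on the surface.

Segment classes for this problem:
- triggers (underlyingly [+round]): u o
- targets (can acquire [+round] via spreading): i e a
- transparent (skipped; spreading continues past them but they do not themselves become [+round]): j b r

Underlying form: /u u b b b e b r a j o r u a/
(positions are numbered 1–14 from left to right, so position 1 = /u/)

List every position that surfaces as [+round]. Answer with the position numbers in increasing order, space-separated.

1 2 6 11 13 14

From /u/ at 1 rightward: 2 /u/ is itself a trigger — this domain ends here.
From /u/ at 2 rightward: 3 /b/ transparent; 4 /b/ transparent; 5 /b/ transparent; 6 /e/ → [+round]; bound reached.
From /o/ at 11 rightward: 12 /r/ transparent; 13 /u/ is itself a trigger — this domain ends here.
From /u/ at 13 rightward: 14 /a/ → [+round]; bound reached.
Target with no active source: position 9 stays [-round].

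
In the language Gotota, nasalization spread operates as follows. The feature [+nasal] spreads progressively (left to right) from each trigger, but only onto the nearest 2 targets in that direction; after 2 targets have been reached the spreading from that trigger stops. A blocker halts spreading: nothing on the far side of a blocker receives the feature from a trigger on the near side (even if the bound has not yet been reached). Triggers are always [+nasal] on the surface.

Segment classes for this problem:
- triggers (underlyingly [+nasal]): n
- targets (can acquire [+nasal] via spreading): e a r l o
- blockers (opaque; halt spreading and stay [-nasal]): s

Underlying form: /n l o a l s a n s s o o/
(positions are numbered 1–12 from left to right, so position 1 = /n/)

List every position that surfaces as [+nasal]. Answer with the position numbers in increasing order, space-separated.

From /n/ at 1 rightward: 2 /l/ → [+nasal]; 3 /o/ → [+nasal]; bound reached.
From /n/ at 8 rightward: 9 /s/ blocks.
Targets with no active source: positions 4 5 7 11 12 stay [-nasal].

1 2 3 8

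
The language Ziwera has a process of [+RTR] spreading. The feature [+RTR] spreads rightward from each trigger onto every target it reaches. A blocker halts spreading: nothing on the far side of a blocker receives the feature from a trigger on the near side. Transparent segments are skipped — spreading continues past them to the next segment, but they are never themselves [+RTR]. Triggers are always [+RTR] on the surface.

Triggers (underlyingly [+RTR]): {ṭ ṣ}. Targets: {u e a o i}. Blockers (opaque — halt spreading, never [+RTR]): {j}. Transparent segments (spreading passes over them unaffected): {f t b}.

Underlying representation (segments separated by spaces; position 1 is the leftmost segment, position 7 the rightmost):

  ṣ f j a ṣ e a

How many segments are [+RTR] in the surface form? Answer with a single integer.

From /ṣ/ at 1 rightward: 2 /f/ transparent; 3 /j/ blocks.
From /ṣ/ at 5 rightward: 6 /e/ → [+RTR]; 7 /a/ → [+RTR]; word edge.
Target with no active source: position 4 stays [-emphatic].
[+RTR] positions on the surface: 1 5 6 7.

4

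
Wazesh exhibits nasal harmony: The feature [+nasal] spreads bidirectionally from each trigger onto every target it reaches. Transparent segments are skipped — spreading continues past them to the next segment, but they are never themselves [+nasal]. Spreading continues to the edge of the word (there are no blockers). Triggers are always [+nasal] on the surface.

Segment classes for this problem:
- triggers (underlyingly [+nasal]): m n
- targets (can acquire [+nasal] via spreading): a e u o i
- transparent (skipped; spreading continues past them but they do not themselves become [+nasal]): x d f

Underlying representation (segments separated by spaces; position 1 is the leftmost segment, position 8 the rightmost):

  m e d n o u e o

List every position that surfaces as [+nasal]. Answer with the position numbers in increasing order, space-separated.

From /m/ at 1 rightward: 2 /e/ → [+nasal]; 3 /d/ transparent; 4 /n/ is itself a trigger — this domain ends here.
From /m/ at 1 leftward: word edge.
From /n/ at 4 rightward: 5 /o/ → [+nasal]; 6 /u/ → [+nasal]; 7 /e/ → [+nasal]; 8 /o/ → [+nasal]; word edge.
From /n/ at 4 leftward: 3 /d/ transparent; 2 /e/ → [+nasal]; 1 /m/ is itself a trigger — this domain ends here.

1 2 4 5 6 7 8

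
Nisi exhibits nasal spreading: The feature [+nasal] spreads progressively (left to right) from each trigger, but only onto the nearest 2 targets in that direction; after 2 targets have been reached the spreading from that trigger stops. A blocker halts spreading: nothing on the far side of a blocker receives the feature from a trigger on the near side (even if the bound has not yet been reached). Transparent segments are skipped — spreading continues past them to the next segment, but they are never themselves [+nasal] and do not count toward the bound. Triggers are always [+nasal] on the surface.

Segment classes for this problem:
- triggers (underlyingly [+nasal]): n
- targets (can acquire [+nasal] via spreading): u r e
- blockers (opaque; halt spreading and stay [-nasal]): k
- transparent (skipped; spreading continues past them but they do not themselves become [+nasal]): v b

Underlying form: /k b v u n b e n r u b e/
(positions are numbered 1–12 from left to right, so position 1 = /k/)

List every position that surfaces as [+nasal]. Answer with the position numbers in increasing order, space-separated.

5 7 8 9 10

From /n/ at 5 rightward: 6 /b/ transparent; 7 /e/ → [+nasal]; 8 /n/ is itself a trigger — this domain ends here.
From /n/ at 8 rightward: 9 /r/ → [+nasal]; 10 /u/ → [+nasal]; bound reached.
Targets with no active source: positions 4 12 stay [-nasal].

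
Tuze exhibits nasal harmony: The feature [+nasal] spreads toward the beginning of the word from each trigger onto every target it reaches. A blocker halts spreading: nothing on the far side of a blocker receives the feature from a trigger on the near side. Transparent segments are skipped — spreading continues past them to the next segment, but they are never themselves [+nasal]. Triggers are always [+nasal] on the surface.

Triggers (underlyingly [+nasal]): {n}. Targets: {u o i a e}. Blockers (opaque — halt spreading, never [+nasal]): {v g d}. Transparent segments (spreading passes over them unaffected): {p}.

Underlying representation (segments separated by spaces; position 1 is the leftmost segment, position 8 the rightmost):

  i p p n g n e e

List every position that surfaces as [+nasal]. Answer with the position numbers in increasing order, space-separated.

1 4 6

From /n/ at 4 leftward: 3 /p/ transparent; 2 /p/ transparent; 1 /i/ → [+nasal]; word edge.
From /n/ at 6 leftward: 5 /g/ blocks.
Targets with no active source: positions 7 8 stay [-nasal].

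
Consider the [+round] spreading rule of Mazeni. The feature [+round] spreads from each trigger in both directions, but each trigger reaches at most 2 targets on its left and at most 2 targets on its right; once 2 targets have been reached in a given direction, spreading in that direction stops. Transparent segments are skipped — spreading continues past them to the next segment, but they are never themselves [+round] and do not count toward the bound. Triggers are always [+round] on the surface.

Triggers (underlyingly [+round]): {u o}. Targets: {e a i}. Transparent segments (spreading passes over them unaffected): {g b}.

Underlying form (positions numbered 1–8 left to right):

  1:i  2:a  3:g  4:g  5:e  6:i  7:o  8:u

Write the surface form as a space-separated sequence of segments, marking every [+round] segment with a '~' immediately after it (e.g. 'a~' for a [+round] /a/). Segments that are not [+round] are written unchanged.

From /o/ at 7 rightward: 8 /u/ is itself a trigger — this domain ends here.
From /o/ at 7 leftward: 6 /i/ → [+round]; 5 /e/ → [+round]; bound reached.
From /u/ at 8 rightward: word edge.
From /u/ at 8 leftward: 7 /o/ is itself a trigger — this domain ends here.
Targets with no active source: positions 1 2 stay [-round].
[+round] positions on the surface: 5 6 7 8.

i a g g e~ i~ o~ u~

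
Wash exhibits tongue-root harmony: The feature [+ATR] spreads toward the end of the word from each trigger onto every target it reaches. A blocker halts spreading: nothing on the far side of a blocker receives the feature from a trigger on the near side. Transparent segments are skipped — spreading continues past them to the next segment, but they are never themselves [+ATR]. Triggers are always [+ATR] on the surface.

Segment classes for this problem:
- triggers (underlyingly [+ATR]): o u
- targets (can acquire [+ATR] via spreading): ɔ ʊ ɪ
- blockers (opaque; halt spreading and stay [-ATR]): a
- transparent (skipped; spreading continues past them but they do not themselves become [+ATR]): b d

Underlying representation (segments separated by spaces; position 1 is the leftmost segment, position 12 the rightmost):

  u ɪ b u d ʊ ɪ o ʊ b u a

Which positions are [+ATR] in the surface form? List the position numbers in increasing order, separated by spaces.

From /u/ at 1 rightward: 2 /ɪ/ → [+ATR]; 3 /b/ transparent; 4 /u/ is itself a trigger — this domain ends here.
From /u/ at 4 rightward: 5 /d/ transparent; 6 /ʊ/ → [+ATR]; 7 /ɪ/ → [+ATR]; 8 /o/ is itself a trigger — this domain ends here.
From /o/ at 8 rightward: 9 /ʊ/ → [+ATR]; 10 /b/ transparent; 11 /u/ is itself a trigger — this domain ends here.
From /u/ at 11 rightward: 12 /a/ blocks.

1 2 4 6 7 8 9 11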